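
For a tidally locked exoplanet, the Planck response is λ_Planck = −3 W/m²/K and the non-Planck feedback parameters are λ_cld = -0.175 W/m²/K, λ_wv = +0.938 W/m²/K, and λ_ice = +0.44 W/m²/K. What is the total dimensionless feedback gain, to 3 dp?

0.401

Convert to gains: g_cld = -0.175/3 = -0.05833; g_wv = 0.938/3 = 0.3127; g_ice = 0.44/3 = 0.1467.
Total gain g = 0.40107.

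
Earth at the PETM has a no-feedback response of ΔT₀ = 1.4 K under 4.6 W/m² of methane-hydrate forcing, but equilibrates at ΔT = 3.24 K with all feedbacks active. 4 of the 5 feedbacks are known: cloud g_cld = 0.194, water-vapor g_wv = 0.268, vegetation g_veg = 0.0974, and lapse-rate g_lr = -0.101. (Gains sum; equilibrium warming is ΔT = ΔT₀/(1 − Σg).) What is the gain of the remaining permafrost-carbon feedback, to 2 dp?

Amplification A = ΔT/ΔT₀ = 3.24/1.4 = 2.314.
Total gain g = 1 − 1/A = 1 − 1/2.314 = 0.5678.
Known gains sum to 0.194 + 0.268 + 0.0974 − 0.101 = 0.4584.
g_pf = 0.5678 − 0.4584 = 0.11.

0.11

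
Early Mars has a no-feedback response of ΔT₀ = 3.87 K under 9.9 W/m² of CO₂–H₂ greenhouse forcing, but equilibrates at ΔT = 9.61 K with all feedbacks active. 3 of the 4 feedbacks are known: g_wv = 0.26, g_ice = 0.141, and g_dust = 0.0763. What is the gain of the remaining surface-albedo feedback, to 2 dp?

0.12

Amplification A = ΔT/ΔT₀ = 9.61/3.87 = 2.483.
Total gain g = 1 − 1/A = 1 − 1/2.483 = 0.5973.
Known gains sum to 0.26 + 0.141 + 0.0763 = 0.4773.
g_alb = 0.5973 − 0.4773 = 0.12.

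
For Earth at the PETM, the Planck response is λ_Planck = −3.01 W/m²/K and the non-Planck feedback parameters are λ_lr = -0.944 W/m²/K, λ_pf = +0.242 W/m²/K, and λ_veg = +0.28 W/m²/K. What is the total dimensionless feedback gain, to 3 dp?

Convert to gains: g_lr = -0.944/3.01 = -0.3136; g_pf = 0.242/3.01 = 0.0804; g_veg = 0.28/3.01 = 0.09302.
Total gain g = -0.14018.

-0.140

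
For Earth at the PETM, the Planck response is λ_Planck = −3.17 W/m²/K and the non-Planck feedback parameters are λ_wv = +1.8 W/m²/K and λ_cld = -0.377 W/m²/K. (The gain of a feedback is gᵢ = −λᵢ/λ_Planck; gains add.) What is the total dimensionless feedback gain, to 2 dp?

0.45

Convert to gains: g_wv = 1.8/3.17 = 0.5678; g_cld = -0.377/3.17 = -0.1189.
Total gain g = 0.4489.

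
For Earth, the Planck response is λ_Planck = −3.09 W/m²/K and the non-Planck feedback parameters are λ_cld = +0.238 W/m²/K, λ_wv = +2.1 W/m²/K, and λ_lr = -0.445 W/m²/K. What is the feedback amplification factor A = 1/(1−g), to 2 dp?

2.58

Convert to gains: g_cld = 0.238/3.09 = 0.07702; g_wv = 2.1/3.09 = 0.6796; g_lr = -0.445/3.09 = -0.144.
Total gain g = 0.61262.
A = 1/(1 − 0.61262) = 2.58.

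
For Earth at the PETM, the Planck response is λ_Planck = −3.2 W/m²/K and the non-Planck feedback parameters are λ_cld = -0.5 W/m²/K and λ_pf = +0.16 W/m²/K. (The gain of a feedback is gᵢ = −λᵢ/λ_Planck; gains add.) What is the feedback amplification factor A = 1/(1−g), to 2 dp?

Convert to gains: g_cld = -0.5/3.2 = -0.1562; g_pf = 0.16/3.2 = 0.05.
Total gain g = -0.1062.
A = 1/(1 + 0.1062) = 0.90.

0.90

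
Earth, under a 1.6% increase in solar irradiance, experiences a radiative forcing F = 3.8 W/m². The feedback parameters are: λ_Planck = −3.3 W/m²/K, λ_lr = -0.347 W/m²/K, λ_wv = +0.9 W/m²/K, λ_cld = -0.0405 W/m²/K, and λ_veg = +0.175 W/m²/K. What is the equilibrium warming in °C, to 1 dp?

Net feedback parameter λ = (−3.3) + (-0.347) + (+0.9) + (-0.0405) + (+0.175) = -2.6125 W/m²/K.
ΔT = −F/λ = −3.8/(-2.6125) = 1.5 °C.

1.5 °C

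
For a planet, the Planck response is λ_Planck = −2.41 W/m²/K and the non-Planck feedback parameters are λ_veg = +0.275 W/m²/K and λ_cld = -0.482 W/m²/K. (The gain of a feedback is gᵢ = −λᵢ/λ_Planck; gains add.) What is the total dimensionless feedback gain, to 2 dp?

Convert to gains: g_veg = 0.275/2.41 = 0.1141; g_cld = -0.482/2.41 = -0.2.
Total gain g = -0.0859.

-0.09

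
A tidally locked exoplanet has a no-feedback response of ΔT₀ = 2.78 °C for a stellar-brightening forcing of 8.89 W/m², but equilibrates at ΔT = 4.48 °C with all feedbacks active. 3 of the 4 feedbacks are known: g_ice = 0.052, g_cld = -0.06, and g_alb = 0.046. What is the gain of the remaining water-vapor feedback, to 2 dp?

0.34

Amplification A = ΔT/ΔT₀ = 4.48/2.78 = 1.612.
Total gain g = 1 − 1/A = 1 − 1/1.612 = 0.3797.
Known gains sum to 0.052 − 0.06 + 0.046 = 0.038.
g_wv = 0.3797 − 0.038 = 0.34.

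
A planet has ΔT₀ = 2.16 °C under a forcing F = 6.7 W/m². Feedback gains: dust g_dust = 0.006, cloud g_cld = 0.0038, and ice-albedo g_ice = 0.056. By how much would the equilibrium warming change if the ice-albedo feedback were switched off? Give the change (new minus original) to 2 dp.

Original: g = 0.0658, ΔT = 2.16/(1−0.0658) = 2.3121 °C.
Without ice-albedo: g' = 0.0098, ΔT' = 2.16/(1−0.0098) = 2.1814 °C.
Change = 2.1814 − 2.3121 = -0.13 °C.

-0.13 °C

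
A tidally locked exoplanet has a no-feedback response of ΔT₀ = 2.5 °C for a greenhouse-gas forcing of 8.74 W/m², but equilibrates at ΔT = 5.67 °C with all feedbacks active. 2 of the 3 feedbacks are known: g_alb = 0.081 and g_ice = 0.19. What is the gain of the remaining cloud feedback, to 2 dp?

0.29

Amplification A = ΔT/ΔT₀ = 5.67/2.5 = 2.268.
Total gain g = 1 − 1/A = 1 − 1/2.268 = 0.5591.
Known gains sum to 0.081 + 0.19 = 0.271.
g_cld = 0.5591 − 0.271 = 0.29.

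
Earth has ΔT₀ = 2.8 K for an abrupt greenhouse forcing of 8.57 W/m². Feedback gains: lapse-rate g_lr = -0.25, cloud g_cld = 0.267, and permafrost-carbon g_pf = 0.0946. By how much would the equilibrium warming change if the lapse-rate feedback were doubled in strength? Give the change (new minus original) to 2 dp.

-0.69 K

Original: g = 0.1116, ΔT = 2.8/(1−0.1116) = 3.1517 K.
With doubled lapse-rate: g' = -0.1384, ΔT' = 2.8/(1+0.1384) = 2.4596 K.
Change = 2.4596 − 3.1517 = -0.69 K.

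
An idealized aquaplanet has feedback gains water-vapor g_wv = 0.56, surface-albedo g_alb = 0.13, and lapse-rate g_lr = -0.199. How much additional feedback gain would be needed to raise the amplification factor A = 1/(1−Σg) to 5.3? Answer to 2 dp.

0.32

Current total gain = 0.491.
Target gain for A = 5.3: g* = 1 − 1/5.3 = 0.8113.
Additional gain needed = 0.8113 − 0.491 = 0.32.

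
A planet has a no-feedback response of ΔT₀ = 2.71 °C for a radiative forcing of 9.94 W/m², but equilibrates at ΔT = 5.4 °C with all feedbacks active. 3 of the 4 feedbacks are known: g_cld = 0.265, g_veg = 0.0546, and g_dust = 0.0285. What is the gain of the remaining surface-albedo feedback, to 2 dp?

0.15

Amplification A = ΔT/ΔT₀ = 5.4/2.71 = 1.993.
Total gain g = 1 − 1/A = 1 − 1/1.993 = 0.4982.
Known gains sum to 0.265 + 0.0546 + 0.0285 = 0.3481.
g_alb = 0.4982 − 0.3481 = 0.15.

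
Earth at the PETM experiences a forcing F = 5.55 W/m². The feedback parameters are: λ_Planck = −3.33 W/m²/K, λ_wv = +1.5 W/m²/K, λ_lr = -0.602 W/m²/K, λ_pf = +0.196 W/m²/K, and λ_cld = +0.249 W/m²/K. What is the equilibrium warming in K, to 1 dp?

Net feedback parameter λ = (−3.33) + (+1.5) + (-0.602) + (+0.196) + (+0.249) = -1.987 W/m²/K.
ΔT = −F/λ = −5.55/(-1.987) = 2.8 K.

2.8 K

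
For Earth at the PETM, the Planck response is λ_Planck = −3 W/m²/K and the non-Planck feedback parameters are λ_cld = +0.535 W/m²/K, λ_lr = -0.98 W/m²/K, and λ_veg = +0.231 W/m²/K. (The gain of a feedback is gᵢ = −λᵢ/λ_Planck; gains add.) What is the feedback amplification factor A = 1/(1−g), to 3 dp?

0.933

Convert to gains: g_cld = 0.535/3 = 0.1783; g_lr = -0.98/3 = -0.3267; g_veg = 0.231/3 = 0.077.
Total gain g = -0.0714.
A = 1/(1 + 0.0714) = 0.933.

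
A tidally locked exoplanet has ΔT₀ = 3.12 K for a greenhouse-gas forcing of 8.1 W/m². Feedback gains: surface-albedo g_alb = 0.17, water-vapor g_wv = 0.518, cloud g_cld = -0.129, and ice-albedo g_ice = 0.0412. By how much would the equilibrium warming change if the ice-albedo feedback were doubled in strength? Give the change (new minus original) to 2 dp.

0.90 K

Original: g = 0.6002, ΔT = 3.12/(1−0.6002) = 7.8039 K.
With doubled ice-albedo: g' = 0.6414, ΔT' = 3.12/(1−0.6414) = 8.7005 K.
Change = 8.7005 − 7.8039 = 0.90 K.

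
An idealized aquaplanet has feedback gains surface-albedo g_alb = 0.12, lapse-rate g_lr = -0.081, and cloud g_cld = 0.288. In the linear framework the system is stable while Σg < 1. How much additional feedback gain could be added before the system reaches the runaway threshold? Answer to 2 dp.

Current total gain = 0.12 − 0.081 + 0.288 = 0.327.
Margin to runaway = 1 − 0.327 = 0.67.

0.67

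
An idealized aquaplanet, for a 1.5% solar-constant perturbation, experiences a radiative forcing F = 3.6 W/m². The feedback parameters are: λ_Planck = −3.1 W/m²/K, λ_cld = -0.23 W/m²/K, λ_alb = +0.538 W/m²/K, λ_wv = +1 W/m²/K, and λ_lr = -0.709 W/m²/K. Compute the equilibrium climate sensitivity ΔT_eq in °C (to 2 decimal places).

Net feedback parameter λ = (−3.1) + (-0.23) + (+0.538) + (+1) + (-0.709) = -2.501 W/m²/K.
ΔT = −F/λ = −3.6/(-2.501) = 1.44 °C.

1.44 °C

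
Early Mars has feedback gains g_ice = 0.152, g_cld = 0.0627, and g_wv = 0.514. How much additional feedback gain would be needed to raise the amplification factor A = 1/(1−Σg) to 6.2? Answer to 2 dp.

Current total gain = 0.7287.
Target gain for A = 6.2: g* = 1 − 1/6.2 = 0.8387.
Additional gain needed = 0.8387 − 0.7287 = 0.11.

0.11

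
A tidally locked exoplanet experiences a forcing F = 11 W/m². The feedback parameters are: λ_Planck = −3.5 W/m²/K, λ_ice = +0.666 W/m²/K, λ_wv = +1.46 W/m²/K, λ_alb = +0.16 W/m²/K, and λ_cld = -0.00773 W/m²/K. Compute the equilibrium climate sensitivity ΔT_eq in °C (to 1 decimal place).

9.0 °C

Net feedback parameter λ = (−3.5) + (+0.666) + (+1.46) + (+0.16) + (-0.00773) = -1.22173 W/m²/K.
ΔT = −F/λ = −11/(-1.22173) = 9.0 °C.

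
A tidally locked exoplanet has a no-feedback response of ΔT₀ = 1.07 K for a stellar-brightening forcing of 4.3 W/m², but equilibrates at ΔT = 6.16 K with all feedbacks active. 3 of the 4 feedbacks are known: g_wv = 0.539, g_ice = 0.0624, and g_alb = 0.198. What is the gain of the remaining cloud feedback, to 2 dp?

0.03

Amplification A = ΔT/ΔT₀ = 6.16/1.07 = 5.757.
Total gain g = 1 − 1/A = 1 − 1/5.757 = 0.8263.
Known gains sum to 0.539 + 0.0624 + 0.198 = 0.7994.
g_cld = 0.8263 − 0.7994 = 0.03.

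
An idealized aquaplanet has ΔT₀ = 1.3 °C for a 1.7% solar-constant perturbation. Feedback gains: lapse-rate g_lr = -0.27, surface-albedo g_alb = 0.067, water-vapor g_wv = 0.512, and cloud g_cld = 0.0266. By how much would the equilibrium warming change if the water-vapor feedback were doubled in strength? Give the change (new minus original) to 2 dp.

Original: g = 0.3356, ΔT = 1.3/(1−0.3356) = 1.9567 °C.
With doubled water-vapor: g' = 0.8476, ΔT' = 1.3/(1−0.8476) = 8.5302 °C.
Change = 8.5302 − 1.9567 = 6.57 °C.

6.57 °C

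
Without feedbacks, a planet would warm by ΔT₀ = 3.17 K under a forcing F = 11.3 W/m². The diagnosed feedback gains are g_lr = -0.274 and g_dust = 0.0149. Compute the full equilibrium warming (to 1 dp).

2.5 K

Total gain g = -0.274 + 0.0149 = -0.2591.
Amplification A = 1/(1 + 0.2591) = 0.7942.
ΔT = 3.17 × 0.7942 = 2.5 K.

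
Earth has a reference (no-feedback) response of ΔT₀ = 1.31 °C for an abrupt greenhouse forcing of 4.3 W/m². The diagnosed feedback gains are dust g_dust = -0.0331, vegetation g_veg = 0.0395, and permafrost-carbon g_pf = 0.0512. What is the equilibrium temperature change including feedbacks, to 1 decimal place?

1.4 °C

Total gain g = -0.0331 + 0.0395 + 0.0512 = 0.0576.
Amplification A = 1/(1 − 0.0576) = 1.061.
ΔT = 1.31 × 1.061 = 1.4 °C.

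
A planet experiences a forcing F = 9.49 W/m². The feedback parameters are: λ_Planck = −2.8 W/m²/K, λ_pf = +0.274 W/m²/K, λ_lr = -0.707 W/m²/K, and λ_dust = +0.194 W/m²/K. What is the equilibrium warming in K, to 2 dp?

3.12 K

Net feedback parameter λ = (−2.8) + (+0.274) + (-0.707) + (+0.194) = -3.039 W/m²/K.
ΔT = −F/λ = −9.49/(-3.039) = 3.12 K.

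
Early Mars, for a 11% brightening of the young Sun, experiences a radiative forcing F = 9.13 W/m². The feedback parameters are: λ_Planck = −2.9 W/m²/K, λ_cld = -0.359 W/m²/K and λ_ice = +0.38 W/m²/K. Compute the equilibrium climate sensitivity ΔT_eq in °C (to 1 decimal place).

3.2 °C

Net feedback parameter λ = (−2.9) + (-0.359) + (+0.38) = -2.879 W/m²/K.
ΔT = −F/λ = −9.13/(-2.879) = 3.2 °C.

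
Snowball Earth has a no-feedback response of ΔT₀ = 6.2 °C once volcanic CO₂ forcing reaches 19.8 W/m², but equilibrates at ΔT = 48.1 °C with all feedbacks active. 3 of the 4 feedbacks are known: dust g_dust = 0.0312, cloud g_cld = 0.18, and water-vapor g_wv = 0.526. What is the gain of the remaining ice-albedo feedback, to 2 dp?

Amplification A = ΔT/ΔT₀ = 48.1/6.2 = 7.758.
Total gain g = 1 − 1/A = 1 − 1/7.758 = 0.8711.
Known gains sum to 0.0312 + 0.18 + 0.526 = 0.7372.
g_ice = 0.8711 − 0.7372 = 0.13.

0.13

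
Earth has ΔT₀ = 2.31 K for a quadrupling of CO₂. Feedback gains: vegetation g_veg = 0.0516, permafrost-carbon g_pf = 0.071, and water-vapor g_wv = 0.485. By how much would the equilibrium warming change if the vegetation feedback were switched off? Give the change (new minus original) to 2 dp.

Original: g = 0.6076, ΔT = 2.31/(1−0.6076) = 5.8869 K.
Without vegetation: g' = 0.556, ΔT' = 2.31/(1−0.556) = 5.2027 K.
Change = 5.2027 − 5.8869 = -0.68 K.

-0.68 K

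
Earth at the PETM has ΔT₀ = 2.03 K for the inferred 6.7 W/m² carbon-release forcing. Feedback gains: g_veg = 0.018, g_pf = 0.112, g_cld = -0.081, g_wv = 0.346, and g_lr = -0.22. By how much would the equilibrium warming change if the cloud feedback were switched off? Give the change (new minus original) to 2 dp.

0.27 K

Original: g = 0.175, ΔT = 2.03/(1−0.175) = 2.4606 K.
Without cloud: g' = 0.256, ΔT' = 2.03/(1−0.256) = 2.7285 K.
Change = 2.7285 − 2.4606 = 0.27 K.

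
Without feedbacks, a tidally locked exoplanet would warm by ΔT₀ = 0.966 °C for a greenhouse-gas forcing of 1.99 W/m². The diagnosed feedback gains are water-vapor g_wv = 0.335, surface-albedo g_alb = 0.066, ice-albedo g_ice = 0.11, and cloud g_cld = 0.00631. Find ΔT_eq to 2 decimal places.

2.00 °C

Total gain g = 0.335 + 0.066 + 0.11 + 0.00631 = 0.51731.
Amplification A = 1/(1 − 0.51731) = 2.072.
ΔT = 0.966 × 2.072 = 2.00 °C.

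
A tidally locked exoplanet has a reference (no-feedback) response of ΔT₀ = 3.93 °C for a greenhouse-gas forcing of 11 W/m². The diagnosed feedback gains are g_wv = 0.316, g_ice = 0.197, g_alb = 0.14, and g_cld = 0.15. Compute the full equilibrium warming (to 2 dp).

19.95 °C

Total gain g = 0.316 + 0.197 + 0.14 + 0.15 = 0.803.
Amplification A = 1/(1 − 0.803) = 5.076.
ΔT = 3.93 × 5.076 = 19.95 °C.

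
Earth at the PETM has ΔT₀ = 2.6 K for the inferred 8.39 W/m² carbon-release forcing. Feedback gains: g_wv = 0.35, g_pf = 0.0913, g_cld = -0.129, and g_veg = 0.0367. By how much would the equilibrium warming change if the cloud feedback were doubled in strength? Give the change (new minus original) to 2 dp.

-0.66 K

Original: g = 0.349, ΔT = 2.6/(1−0.349) = 3.9939 K.
With doubled cloud: g' = 0.22, ΔT' = 2.6/(1−0.22) = 3.3333 K.
Change = 3.3333 − 3.9939 = -0.66 K.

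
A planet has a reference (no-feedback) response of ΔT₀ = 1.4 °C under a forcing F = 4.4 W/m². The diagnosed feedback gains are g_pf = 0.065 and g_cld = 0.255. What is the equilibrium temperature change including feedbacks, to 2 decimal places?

Total gain g = 0.065 + 0.255 = 0.32.
Amplification A = 1/(1 − 0.32) = 1.471.
ΔT = 1.4 × 1.471 = 2.06 °C.

2.06 °C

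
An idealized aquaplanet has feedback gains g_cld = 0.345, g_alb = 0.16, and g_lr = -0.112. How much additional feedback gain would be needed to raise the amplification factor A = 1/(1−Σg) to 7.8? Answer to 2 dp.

0.48

Current total gain = 0.393.
Target gain for A = 7.8: g* = 1 − 1/7.8 = 0.8718.
Additional gain needed = 0.8718 − 0.393 = 0.48.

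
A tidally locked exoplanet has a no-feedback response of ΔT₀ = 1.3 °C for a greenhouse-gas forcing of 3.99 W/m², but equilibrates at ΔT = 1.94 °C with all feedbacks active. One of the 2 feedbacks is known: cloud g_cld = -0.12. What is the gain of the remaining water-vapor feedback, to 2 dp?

Amplification A = ΔT/ΔT₀ = 1.94/1.3 = 1.492.
Total gain g = 1 − 1/A = 1 − 1/1.492 = 0.3298.
The known gain is -0.12.
g_wv = 0.3298 + 0.12 = 0.45.

0.45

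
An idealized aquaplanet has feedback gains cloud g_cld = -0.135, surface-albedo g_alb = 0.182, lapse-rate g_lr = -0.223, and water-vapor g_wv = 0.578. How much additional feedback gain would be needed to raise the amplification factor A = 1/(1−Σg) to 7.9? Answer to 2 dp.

Current total gain = 0.402.
Target gain for A = 7.9: g* = 1 − 1/7.9 = 0.8734.
Additional gain needed = 0.8734 − 0.402 = 0.47.

0.47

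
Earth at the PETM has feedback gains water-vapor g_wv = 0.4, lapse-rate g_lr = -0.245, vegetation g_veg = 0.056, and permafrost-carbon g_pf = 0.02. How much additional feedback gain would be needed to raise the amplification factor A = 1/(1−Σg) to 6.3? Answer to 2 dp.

0.61

Current total gain = 0.231.
Target gain for A = 6.3: g* = 1 − 1/6.3 = 0.8413.
Additional gain needed = 0.8413 − 0.231 = 0.61.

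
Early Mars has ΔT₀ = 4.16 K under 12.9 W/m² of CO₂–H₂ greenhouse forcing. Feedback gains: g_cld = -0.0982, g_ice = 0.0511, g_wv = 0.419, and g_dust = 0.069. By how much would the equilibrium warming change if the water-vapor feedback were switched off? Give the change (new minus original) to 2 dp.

Original: g = 0.4409, ΔT = 4.16/(1−0.4409) = 7.4405 K.
Without water-vapor: g' = 0.0219, ΔT' = 4.16/(1−0.0219) = 4.2531 K.
Change = 4.2531 − 7.4405 = -3.19 K.

-3.19 K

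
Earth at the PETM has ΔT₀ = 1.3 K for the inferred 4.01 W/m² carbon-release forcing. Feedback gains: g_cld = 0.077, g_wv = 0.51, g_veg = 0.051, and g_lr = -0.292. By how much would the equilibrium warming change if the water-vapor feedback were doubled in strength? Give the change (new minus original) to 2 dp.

Original: g = 0.346, ΔT = 1.3/(1−0.346) = 1.9878 K.
With doubled water-vapor: g' = 0.856, ΔT' = 1.3/(1−0.856) = 9.0278 K.
Change = 9.0278 − 1.9878 = 7.04 K.

7.04 K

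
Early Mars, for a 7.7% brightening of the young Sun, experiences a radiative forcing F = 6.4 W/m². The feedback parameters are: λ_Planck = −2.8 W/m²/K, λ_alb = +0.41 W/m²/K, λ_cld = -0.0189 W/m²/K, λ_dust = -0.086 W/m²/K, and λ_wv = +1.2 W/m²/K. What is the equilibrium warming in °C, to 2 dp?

Net feedback parameter λ = (−2.8) + (+0.41) + (-0.0189) + (-0.086) + (+1.2) = -1.2949 W/m²/K.
ΔT = −F/λ = −6.4/(-1.2949) = 4.94 °C.

4.94 °C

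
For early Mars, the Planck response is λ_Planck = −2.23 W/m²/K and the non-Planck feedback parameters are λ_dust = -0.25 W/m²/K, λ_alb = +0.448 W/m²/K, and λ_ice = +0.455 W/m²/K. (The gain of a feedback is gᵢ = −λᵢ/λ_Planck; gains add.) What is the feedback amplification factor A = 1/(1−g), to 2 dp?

1.41

Convert to gains: g_dust = -0.25/2.23 = -0.1121; g_alb = 0.448/2.23 = 0.2009; g_ice = 0.455/2.23 = 0.204.
Total gain g = 0.2928.
A = 1/(1 − 0.2928) = 1.41.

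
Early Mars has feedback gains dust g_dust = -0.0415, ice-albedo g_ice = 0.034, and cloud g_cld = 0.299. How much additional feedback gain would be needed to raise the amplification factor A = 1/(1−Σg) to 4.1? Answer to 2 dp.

Current total gain = 0.2915.
Target gain for A = 4.1: g* = 1 − 1/4.1 = 0.7561.
Additional gain needed = 0.7561 − 0.2915 = 0.46.

0.46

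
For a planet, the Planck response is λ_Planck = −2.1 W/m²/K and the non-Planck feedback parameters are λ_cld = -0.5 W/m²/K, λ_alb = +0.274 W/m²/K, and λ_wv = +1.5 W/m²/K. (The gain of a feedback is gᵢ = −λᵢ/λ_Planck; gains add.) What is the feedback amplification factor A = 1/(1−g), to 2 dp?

Convert to gains: g_cld = -0.5/2.1 = -0.2381; g_alb = 0.274/2.1 = 0.1305; g_wv = 1.5/2.1 = 0.7143.
Total gain g = 0.6067.
A = 1/(1 − 0.6067) = 2.54.

2.54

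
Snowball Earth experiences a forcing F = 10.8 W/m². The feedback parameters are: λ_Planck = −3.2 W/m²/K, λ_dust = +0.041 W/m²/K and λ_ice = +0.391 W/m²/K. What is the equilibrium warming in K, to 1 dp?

3.9 K

Net feedback parameter λ = (−3.2) + (+0.041) + (+0.391) = -2.768 W/m²/K.
ΔT = −F/λ = −10.8/(-2.768) = 3.9 K.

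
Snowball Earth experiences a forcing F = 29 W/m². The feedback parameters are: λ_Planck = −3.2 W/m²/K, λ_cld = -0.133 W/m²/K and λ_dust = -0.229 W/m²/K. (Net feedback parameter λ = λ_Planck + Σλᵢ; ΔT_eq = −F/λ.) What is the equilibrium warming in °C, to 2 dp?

8.14 °C

Net feedback parameter λ = (−3.2) + (-0.133) + (-0.229) = -3.562 W/m²/K.
ΔT = −F/λ = −29/(-3.562) = 8.14 °C.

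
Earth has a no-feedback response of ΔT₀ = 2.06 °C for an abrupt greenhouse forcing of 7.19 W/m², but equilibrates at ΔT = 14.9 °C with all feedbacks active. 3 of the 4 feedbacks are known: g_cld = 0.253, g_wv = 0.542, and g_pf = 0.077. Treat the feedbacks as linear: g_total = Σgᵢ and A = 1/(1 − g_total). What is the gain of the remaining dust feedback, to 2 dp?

Amplification A = ΔT/ΔT₀ = 14.9/2.06 = 7.233.
Total gain g = 1 − 1/A = 1 − 1/7.233 = 0.8617.
Known gains sum to 0.253 + 0.542 + 0.077 = 0.872.
g_dust = 0.8617 − 0.872 = -0.01.

-0.01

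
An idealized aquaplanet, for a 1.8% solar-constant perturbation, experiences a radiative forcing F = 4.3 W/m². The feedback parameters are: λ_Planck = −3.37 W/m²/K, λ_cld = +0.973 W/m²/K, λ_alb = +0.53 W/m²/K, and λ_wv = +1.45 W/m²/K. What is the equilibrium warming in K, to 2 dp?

Net feedback parameter λ = (−3.37) + (+0.973) + (+0.53) + (+1.45) = -0.417 W/m²/K.
ΔT = −F/λ = −4.3/(-0.417) = 10.31 K.

10.31 K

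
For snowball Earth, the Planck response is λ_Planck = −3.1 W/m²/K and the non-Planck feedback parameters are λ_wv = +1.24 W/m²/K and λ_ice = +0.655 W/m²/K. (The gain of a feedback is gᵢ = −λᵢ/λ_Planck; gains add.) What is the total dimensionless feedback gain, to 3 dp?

Convert to gains: g_wv = 1.24/3.1 = 0.4; g_ice = 0.655/3.1 = 0.2113.
Total gain g = 0.6113.

0.611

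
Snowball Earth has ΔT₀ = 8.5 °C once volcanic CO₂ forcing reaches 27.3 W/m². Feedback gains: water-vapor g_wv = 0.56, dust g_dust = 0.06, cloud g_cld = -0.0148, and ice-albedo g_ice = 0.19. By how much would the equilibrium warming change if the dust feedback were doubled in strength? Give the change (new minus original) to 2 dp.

17.20 °C

Original: g = 0.7952, ΔT = 8.5/(1−0.7952) = 41.5039 °C.
With doubled dust: g' = 0.8552, ΔT' = 8.5/(1−0.8552) = 58.7017 °C.
Change = 58.7017 − 41.5039 = 17.20 °C.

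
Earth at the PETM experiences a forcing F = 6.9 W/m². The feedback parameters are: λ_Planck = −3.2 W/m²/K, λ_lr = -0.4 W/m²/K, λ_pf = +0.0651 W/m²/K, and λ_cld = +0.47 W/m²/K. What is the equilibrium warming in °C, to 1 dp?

2.3 °C

Net feedback parameter λ = (−3.2) + (-0.4) + (+0.0651) + (+0.47) = -3.0649 W/m²/K.
ΔT = −F/λ = −6.9/(-3.0649) = 2.3 °C.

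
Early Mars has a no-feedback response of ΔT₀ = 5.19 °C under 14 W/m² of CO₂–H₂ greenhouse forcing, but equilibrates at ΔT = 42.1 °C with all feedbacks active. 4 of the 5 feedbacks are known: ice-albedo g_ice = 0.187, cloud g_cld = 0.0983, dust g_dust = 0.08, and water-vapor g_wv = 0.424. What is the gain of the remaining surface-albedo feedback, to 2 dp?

Amplification A = ΔT/ΔT₀ = 42.1/5.19 = 8.112.
Total gain g = 1 − 1/A = 1 − 1/8.112 = 0.8767.
Known gains sum to 0.187 + 0.0983 + 0.08 + 0.424 = 0.7893.
g_alb = 0.8767 − 0.7893 = 0.09.

0.09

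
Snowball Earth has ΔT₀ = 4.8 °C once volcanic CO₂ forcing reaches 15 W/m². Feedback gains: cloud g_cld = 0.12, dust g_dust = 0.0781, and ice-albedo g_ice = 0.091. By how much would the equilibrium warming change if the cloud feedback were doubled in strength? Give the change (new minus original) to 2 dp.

Original: g = 0.2891, ΔT = 4.8/(1−0.2891) = 6.7520 °C.
With doubled cloud: g' = 0.4091, ΔT' = 4.8/(1−0.4091) = 8.1232 °C.
Change = 8.1232 − 6.7520 = 1.37 °C.

1.37 °C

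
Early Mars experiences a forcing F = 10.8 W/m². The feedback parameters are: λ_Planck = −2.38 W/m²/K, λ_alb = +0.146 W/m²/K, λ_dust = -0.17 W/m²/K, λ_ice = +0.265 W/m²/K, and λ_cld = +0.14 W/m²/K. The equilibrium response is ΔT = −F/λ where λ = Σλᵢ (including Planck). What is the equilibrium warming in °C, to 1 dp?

5.4 °C

Net feedback parameter λ = (−2.38) + (+0.146) + (-0.17) + (+0.265) + (+0.14) = -1.999 W/m²/K.
ΔT = −F/λ = −10.8/(-1.999) = 5.4 °C.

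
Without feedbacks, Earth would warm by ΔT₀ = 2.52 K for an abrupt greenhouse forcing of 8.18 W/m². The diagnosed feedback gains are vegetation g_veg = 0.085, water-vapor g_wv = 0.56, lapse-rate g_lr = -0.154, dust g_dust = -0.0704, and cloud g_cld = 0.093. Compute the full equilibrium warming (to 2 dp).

5.18 K

Total gain g = 0.085 + 0.56 − 0.154 − 0.0704 + 0.093 = 0.5136.
Amplification A = 1/(1 − 0.5136) = 2.056.
ΔT = 2.52 × 2.056 = 5.18 K.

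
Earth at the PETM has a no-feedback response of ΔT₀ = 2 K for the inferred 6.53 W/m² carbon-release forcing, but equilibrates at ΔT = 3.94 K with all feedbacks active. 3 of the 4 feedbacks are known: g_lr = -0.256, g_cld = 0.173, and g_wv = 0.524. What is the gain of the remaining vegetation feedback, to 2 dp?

0.05

Amplification A = ΔT/ΔT₀ = 3.94/2 = 1.97.
Total gain g = 1 − 1/A = 1 − 1/1.97 = 0.4924.
Known gains sum to -0.256 + 0.173 + 0.524 = 0.441.
g_veg = 0.4924 − 0.441 = 0.05.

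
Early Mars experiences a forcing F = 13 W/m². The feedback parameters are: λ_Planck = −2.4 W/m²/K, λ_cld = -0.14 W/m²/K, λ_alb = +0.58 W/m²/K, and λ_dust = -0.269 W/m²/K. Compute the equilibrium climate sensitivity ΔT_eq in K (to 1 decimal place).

5.8 K

Net feedback parameter λ = (−2.4) + (-0.14) + (+0.58) + (-0.269) = -2.229 W/m²/K.
ΔT = −F/λ = −13/(-2.229) = 5.8 K.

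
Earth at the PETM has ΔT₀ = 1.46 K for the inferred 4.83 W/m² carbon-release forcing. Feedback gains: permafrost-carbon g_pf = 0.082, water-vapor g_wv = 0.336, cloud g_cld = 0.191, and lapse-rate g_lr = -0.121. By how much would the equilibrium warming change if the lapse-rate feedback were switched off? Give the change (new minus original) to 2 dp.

0.88 K

Original: g = 0.488, ΔT = 1.46/(1−0.488) = 2.8516 K.
Without lapse-rate: g' = 0.609, ΔT' = 1.46/(1−0.609) = 3.7340 K.
Change = 3.7340 − 2.8516 = 0.88 K.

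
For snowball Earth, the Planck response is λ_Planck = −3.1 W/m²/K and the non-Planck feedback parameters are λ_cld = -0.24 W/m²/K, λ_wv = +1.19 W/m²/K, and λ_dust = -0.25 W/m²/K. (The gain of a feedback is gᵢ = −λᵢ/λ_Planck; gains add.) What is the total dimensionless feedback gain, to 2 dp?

Convert to gains: g_cld = -0.24/3.1 = -0.07742; g_wv = 1.19/3.1 = 0.3839; g_dust = -0.25/3.1 = -0.08065.
Total gain g = 0.22583.

0.23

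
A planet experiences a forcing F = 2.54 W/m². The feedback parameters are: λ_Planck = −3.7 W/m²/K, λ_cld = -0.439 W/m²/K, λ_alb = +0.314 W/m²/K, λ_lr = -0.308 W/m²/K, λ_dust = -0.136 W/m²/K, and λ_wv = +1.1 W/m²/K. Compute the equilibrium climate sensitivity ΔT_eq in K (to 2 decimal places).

0.80 K

Net feedback parameter λ = (−3.7) + (-0.439) + (+0.314) + (-0.308) + (-0.136) + (+1.1) = -3.169 W/m²/K.
ΔT = −F/λ = −2.54/(-3.169) = 0.80 K.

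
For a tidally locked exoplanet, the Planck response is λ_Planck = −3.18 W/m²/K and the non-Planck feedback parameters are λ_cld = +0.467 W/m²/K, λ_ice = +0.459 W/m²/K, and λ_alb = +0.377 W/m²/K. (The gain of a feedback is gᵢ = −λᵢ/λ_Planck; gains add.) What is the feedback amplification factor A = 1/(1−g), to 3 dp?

Convert to gains: g_cld = 0.467/3.18 = 0.1469; g_ice = 0.459/3.18 = 0.1443; g_alb = 0.377/3.18 = 0.1186.
Total gain g = 0.4098.
A = 1/(1 − 0.4098) = 1.694.

1.694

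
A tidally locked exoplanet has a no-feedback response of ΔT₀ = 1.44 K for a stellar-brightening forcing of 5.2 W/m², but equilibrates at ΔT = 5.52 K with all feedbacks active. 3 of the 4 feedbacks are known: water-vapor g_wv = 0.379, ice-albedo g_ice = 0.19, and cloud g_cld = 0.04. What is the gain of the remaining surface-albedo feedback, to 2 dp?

0.13

Amplification A = ΔT/ΔT₀ = 5.52/1.44 = 3.833.
Total gain g = 1 − 1/A = 1 − 1/3.833 = 0.7391.
Known gains sum to 0.379 + 0.19 + 0.04 = 0.609.
g_alb = 0.7391 − 0.609 = 0.13.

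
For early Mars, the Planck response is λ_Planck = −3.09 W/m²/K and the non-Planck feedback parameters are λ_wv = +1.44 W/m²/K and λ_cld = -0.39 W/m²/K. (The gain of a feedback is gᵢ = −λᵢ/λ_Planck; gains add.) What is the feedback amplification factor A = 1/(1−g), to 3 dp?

Convert to gains: g_wv = 1.44/3.09 = 0.466; g_cld = -0.39/3.09 = -0.1262.
Total gain g = 0.3398.
A = 1/(1 − 0.3398) = 1.515.

1.515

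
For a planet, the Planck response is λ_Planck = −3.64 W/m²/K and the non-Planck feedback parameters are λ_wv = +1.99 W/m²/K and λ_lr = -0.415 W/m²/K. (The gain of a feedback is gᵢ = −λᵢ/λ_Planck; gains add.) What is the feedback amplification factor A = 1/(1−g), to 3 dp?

Convert to gains: g_wv = 1.99/3.64 = 0.5467; g_lr = -0.415/3.64 = -0.114.
Total gain g = 0.4327.
A = 1/(1 − 0.4327) = 1.763.

1.763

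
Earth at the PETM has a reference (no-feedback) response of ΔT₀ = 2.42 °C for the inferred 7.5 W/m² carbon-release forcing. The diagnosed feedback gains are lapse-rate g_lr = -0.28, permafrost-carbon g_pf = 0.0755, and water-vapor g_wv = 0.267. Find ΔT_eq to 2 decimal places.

2.58 °C

Total gain g = -0.28 + 0.0755 + 0.267 = 0.0625.
Amplification A = 1/(1 − 0.0625) = 1.067.
ΔT = 2.42 × 1.067 = 2.58 °C.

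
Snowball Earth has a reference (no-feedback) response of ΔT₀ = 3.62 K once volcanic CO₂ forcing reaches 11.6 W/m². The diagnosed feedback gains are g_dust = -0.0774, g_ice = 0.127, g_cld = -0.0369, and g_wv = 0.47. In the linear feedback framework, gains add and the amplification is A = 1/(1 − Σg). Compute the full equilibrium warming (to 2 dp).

Total gain g = -0.0774 + 0.127 − 0.0369 + 0.47 = 0.4827.
Amplification A = 1/(1 − 0.4827) = 1.933.
ΔT = 3.62 × 1.933 = 7.00 K.

7.00 K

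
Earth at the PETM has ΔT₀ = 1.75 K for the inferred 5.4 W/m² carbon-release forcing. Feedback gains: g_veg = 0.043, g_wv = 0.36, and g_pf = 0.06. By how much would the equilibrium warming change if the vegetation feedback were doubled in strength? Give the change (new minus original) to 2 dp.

Original: g = 0.463, ΔT = 1.75/(1−0.463) = 3.2588 K.
With doubled vegetation: g' = 0.506, ΔT' = 1.75/(1−0.506) = 3.5425 K.
Change = 3.5425 − 3.2588 = 0.28 K.

0.28 K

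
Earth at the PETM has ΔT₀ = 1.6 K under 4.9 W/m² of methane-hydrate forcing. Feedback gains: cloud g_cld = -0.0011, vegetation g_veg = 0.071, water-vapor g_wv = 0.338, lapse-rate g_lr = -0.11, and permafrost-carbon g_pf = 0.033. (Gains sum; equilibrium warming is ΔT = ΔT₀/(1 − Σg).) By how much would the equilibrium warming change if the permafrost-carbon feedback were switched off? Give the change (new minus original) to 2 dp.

-0.11 K

Original: g = 0.3309, ΔT = 1.6/(1−0.3309) = 2.3913 K.
Without permafrost-carbon: g' = 0.2979, ΔT' = 1.6/(1−0.2979) = 2.2789 K.
Change = 2.2789 − 2.3913 = -0.11 K.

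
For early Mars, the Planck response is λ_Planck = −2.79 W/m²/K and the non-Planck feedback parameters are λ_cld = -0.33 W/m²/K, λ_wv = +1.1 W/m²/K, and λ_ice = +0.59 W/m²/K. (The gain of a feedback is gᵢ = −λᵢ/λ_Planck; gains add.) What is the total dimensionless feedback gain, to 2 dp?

0.49

Convert to gains: g_cld = -0.33/2.79 = -0.1183; g_wv = 1.1/2.79 = 0.3943; g_ice = 0.59/2.79 = 0.2115.
Total gain g = 0.4875.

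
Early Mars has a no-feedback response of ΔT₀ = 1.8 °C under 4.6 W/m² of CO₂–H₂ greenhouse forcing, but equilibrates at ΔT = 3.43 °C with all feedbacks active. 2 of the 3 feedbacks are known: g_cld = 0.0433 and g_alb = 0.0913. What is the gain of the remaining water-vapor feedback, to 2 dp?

0.34

Amplification A = ΔT/ΔT₀ = 3.43/1.8 = 1.906.
Total gain g = 1 − 1/A = 1 − 1/1.906 = 0.4753.
Known gains sum to 0.0433 + 0.0913 = 0.1346.
g_wv = 0.4753 − 0.1346 = 0.34.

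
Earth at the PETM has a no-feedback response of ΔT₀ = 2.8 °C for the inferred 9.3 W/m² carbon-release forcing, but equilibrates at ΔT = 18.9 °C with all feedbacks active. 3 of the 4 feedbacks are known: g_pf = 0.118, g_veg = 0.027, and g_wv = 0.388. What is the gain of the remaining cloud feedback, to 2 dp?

Amplification A = ΔT/ΔT₀ = 18.9/2.8 = 6.75.
Total gain g = 1 − 1/A = 1 − 1/6.75 = 0.8519.
Known gains sum to 0.118 + 0.027 + 0.388 = 0.533.
g_cld = 0.8519 − 0.533 = 0.32.

0.32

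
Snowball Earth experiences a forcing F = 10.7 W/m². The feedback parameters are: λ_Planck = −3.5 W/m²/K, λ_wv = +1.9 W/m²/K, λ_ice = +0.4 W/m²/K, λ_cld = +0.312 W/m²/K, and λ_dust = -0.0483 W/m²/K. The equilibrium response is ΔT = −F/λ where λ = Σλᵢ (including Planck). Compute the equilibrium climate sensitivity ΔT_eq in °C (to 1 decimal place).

11.4 °C

Net feedback parameter λ = (−3.5) + (+1.9) + (+0.4) + (+0.312) + (-0.0483) = -0.9363 W/m²/K.
ΔT = −F/λ = −10.7/(-0.9363) = 11.4 °C.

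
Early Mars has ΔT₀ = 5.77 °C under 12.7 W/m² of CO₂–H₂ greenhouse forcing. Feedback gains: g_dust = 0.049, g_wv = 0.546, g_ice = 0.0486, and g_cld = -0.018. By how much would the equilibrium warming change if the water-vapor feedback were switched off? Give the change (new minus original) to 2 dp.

-9.14 °C

Original: g = 0.6256, ΔT = 5.77/(1−0.6256) = 15.4113 °C.
Without water-vapor: g' = 0.0796, ΔT' = 5.77/(1−0.0796) = 6.2690 °C.
Change = 6.2690 − 15.4113 = -9.14 °C.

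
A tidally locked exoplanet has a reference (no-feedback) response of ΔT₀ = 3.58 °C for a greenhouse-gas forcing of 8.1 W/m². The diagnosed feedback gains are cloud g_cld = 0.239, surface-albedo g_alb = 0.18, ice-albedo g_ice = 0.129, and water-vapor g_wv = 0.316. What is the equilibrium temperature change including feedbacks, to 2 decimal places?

26.32 °C

Total gain g = 0.239 + 0.18 + 0.129 + 0.316 = 0.864.
Amplification A = 1/(1 − 0.864) = 7.353.
ΔT = 3.58 × 7.353 = 26.32 °C.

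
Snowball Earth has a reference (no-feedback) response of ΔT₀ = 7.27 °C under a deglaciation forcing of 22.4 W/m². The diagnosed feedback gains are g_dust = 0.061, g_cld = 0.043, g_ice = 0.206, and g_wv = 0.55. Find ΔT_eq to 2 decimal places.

Total gain g = 0.061 + 0.043 + 0.206 + 0.55 = 0.86.
Amplification A = 1/(1 − 0.86) = 7.143.
ΔT = 7.27 × 7.143 = 51.93 °C.

51.93 °C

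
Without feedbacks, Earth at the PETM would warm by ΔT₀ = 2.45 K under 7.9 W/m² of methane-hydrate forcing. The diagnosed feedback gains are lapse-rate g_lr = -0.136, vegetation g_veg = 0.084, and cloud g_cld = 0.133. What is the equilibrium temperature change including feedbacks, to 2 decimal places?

Total gain g = -0.136 + 0.084 + 0.133 = 0.081.
Amplification A = 1/(1 − 0.081) = 1.088.
ΔT = 2.45 × 1.088 = 2.67 K.

2.67 K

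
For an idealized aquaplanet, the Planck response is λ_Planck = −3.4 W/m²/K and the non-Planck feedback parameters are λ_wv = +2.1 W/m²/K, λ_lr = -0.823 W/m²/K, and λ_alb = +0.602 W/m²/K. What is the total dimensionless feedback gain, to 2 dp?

0.55

Convert to gains: g_wv = 2.1/3.4 = 0.6176; g_lr = -0.823/3.4 = -0.2421; g_alb = 0.602/3.4 = 0.1771.
Total gain g = 0.5526.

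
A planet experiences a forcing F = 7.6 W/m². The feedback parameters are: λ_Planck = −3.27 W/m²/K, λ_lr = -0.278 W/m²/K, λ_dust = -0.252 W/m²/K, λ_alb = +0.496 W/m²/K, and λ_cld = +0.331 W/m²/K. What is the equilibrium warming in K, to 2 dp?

Net feedback parameter λ = (−3.27) + (-0.278) + (-0.252) + (+0.496) + (+0.331) = -2.973 W/m²/K.
ΔT = −F/λ = −7.6/(-2.973) = 2.56 K.

2.56 K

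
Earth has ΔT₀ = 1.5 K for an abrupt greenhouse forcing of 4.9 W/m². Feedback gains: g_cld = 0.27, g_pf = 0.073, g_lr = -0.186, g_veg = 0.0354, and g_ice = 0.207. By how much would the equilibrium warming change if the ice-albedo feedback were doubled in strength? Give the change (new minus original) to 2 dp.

1.31 K

Original: g = 0.3994, ΔT = 1.5/(1−0.3994) = 2.4975 K.
With doubled ice-albedo: g' = 0.6064, ΔT' = 1.5/(1−0.6064) = 3.8110 K.
Change = 3.8110 − 2.4975 = 1.31 K.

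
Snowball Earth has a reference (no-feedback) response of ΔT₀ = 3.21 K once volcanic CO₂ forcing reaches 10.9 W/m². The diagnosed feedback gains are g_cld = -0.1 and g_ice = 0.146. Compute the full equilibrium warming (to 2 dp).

3.36 K

Total gain g = -0.1 + 0.146 = 0.046.
Amplification A = 1/(1 − 0.046) = 1.048.
ΔT = 3.21 × 1.048 = 3.36 K.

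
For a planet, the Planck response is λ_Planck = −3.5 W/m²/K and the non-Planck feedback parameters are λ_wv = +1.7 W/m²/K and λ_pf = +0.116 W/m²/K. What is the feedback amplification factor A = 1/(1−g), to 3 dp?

2.078

Convert to gains: g_wv = 1.7/3.5 = 0.4857; g_pf = 0.116/3.5 = 0.03314.
Total gain g = 0.51884.
A = 1/(1 − 0.51884) = 2.078.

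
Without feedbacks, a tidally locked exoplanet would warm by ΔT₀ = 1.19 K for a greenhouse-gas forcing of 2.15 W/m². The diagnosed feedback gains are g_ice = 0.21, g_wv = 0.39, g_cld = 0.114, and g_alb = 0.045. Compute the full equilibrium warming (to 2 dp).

4.94 K

Total gain g = 0.21 + 0.39 + 0.114 + 0.045 = 0.759.
Amplification A = 1/(1 − 0.759) = 4.149.
ΔT = 1.19 × 4.149 = 4.94 K.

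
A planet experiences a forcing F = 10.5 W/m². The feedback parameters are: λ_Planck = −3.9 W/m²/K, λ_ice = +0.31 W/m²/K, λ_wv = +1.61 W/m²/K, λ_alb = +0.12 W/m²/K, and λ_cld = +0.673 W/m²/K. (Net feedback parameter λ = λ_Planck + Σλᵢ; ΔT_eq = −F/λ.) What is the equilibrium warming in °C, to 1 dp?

8.8 °C

Net feedback parameter λ = (−3.9) + (+0.31) + (+1.61) + (+0.12) + (+0.673) = -1.187 W/m²/K.
ΔT = −F/λ = −10.5/(-1.187) = 8.8 °C.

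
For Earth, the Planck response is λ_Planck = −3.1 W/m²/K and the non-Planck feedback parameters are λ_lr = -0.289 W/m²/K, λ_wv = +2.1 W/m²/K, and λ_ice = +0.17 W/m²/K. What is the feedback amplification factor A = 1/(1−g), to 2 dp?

2.77

Convert to gains: g_lr = -0.289/3.1 = -0.09323; g_wv = 2.1/3.1 = 0.6774; g_ice = 0.17/3.1 = 0.05484.
Total gain g = 0.63901.
A = 1/(1 − 0.63901) = 2.77.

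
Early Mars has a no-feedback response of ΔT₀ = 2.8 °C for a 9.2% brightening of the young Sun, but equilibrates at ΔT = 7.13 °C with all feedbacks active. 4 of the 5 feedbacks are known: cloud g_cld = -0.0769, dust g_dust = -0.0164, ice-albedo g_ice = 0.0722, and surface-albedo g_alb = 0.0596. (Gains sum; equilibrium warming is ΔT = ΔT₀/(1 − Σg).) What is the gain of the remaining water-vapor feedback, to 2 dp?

Amplification A = ΔT/ΔT₀ = 7.13/2.8 = 2.546.
Total gain g = 1 − 1/A = 1 − 1/2.546 = 0.6072.
Known gains sum to -0.0769 − 0.0164 + 0.0722 + 0.0596 = 0.0385.
g_wv = 0.6072 − 0.0385 = 0.57.

0.57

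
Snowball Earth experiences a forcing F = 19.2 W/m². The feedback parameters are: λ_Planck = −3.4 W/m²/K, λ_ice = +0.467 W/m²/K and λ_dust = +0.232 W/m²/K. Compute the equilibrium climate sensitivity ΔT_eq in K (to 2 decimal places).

7.11 K

Net feedback parameter λ = (−3.4) + (+0.467) + (+0.232) = -2.701 W/m²/K.
ΔT = −F/λ = −19.2/(-2.701) = 7.11 K.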